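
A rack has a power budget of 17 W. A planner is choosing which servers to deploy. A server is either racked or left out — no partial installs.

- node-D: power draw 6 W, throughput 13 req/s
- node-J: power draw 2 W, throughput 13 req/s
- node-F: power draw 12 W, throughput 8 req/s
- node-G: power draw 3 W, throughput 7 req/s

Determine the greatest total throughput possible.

33

This is a 0-1 knapsack instance.
Allowing fractional choices, the relaxed optimum would be about 37.0, but servers are indivisible.
node-J + node-F + node-G: power draw 2 + 12 + 3 = 17 ≤ 17, throughput 13 + 8 + 7 = 28.
node-D + node-J + node-G: power draw 6 + 2 + 3 = 11 ≤ 17, throughput 13 + 13 + 7 = 33.
Best is node-D, node-J, and node-G with total throughput 33.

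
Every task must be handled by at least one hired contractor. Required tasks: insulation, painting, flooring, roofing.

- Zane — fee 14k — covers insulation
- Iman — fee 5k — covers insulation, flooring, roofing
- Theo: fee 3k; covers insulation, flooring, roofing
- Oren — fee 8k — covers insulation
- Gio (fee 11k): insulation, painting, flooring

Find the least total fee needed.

This is an integer covering problem.
Choose Theo and Gio: together they cover insulation, painting, flooring, roofing — every task.
Total fee: 3 + 11 = 14.

14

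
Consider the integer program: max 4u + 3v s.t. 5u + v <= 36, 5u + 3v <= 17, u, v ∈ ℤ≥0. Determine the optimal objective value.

The continuous relaxation peaks at (0, 5.67) with value 17.00; rounding to a feasible lattice point costs some objective.
(u,v)=(1,4): 5·1+1·4=9≤36, 5·1+3·4=17≤17, objective 16.
(u,v)=(0,5): 5·0+1·5=5≤36, 5·0+3·5=15≤17, objective 15.
(u,v)=(1,3): 5·1+1·3=8≤36, 5·1+3·3=14≤17, objective 13.
(u,v)=(0,4): 5·0+1·4=4≤36, 5·0+3·4=12≤17, objective 12.
The best lattice point is (1,4), giving 16.

16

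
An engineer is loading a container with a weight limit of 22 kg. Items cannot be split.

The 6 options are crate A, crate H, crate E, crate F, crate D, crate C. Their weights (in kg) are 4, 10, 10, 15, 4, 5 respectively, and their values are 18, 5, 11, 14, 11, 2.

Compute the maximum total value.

This is a 0-1 knapsack instance.
Allowing fractional choices, the relaxed optimum would be about 43.7, but items are indivisible.
crate A + crate H + crate D: weight 4 + 10 + 4 = 18 ≤ 22, value 18 + 5 + 11 = 34.
crate A + crate F: weight 4 + 15 = 19 ≤ 22, value 18 + 14 = 32.
crate A + crate E + crate D: weight 4 + 10 + 4 = 18 ≤ 22, value 18 + 11 + 11 = 40.
Best is crate A, crate E, and crate D with total value 40.

40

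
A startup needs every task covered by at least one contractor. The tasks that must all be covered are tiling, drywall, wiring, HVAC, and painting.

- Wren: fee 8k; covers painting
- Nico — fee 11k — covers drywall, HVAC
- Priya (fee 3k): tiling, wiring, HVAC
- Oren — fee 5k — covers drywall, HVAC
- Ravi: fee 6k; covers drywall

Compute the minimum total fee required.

16

Choose Wren, Priya, and Oren: together they cover tiling, drywall, wiring, HVAC, painting — every task.
Total fee: 8 + 3 + 5 = 16.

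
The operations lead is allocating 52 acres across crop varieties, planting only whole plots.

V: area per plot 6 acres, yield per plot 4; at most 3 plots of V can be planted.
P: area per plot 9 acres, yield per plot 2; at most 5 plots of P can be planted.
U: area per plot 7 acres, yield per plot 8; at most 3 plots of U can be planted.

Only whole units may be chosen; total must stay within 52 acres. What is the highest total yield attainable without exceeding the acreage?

Take 3×V, 1×P, and 3×U: area 48 ≤ 52, yield 3·4 + 1·2 + 3·8 = 38.
U has the best ratio (8/7) and is taken to its limit of 3; remaining capacity is filled optimally with the others.

38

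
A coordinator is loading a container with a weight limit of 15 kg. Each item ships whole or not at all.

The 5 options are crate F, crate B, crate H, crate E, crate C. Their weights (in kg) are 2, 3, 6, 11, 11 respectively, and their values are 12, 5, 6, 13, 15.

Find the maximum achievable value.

27

This is an integer program with binary decision variables.
Allowing fractional choices, the relaxed optimum would be about 30.6, but items are indivisible.
crate F + crate C: weight 2 + 11 = 13 ≤ 15, value 12 + 15 = 27.
crate F + crate E: weight 2 + 11 = 13 ≤ 15, value 12 + 13 = 25.
Best is crate F and crate C with total value 27.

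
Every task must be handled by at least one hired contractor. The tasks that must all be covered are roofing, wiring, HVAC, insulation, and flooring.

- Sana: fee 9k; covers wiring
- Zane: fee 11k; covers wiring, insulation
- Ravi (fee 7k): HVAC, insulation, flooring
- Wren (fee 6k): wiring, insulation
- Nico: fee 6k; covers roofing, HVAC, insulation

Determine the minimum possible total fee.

19

Choose Ravi, Wren, and Nico: together they cover roofing, wiring, HVAC, insulation, flooring — every task.
Total fee: 7 + 6 + 6 = 19.
No cover costs less than 19.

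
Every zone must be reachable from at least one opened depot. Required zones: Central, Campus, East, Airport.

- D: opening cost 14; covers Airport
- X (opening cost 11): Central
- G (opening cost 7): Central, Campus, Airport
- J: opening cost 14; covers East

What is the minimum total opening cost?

Choose G and J: together they cover Central, Campus, East, Airport — every zone.
Total opening cost: 7 + 14 = 21.

21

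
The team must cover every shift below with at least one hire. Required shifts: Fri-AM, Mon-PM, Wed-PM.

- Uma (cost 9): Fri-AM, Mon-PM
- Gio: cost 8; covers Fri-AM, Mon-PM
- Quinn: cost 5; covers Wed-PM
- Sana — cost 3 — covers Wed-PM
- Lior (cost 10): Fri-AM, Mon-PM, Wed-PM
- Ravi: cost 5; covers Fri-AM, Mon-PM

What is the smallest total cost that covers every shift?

This is an integer covering problem.
Choose Sana and Ravi: together they cover Fri-AM, Mon-PM, Wed-PM — every shift.
Total cost: 3 + 5 = 8.
No cover costs less than 8.

8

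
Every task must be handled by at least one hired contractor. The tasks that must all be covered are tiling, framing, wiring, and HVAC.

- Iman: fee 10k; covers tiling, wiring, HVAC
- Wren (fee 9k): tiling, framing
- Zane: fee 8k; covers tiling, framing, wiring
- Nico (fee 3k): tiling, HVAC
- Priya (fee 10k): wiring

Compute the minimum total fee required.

Choose Zane and Nico: together they cover tiling, framing, wiring, HVAC — every task.
Total fee: 8 + 3 = 11.

11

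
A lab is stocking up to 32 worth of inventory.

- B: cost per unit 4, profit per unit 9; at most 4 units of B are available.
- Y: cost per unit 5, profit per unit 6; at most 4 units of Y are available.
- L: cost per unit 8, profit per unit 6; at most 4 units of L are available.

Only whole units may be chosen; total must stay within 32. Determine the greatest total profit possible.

Take 4×B and 3×Y: cost 31 ≤ 32, profit 4·9 + 3·6 = 54.
B has the best ratio (9/4) and is taken to its limit of 4; remaining capacity is filled optimally with the others.

54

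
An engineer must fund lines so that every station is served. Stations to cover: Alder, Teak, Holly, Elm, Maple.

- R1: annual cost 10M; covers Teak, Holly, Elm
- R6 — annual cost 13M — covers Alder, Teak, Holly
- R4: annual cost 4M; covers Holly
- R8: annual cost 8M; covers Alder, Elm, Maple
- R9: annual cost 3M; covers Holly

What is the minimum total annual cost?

The greedy cost-per-new-station heuristic would pick R8, R9, and R1 for 21, but a cheaper cover exists.
Choose R1 and R8: together they cover Alder, Teak, Holly, Elm, Maple — every station.
Total annual cost: 10 + 8 = 18.
No cover costs less than 18.

18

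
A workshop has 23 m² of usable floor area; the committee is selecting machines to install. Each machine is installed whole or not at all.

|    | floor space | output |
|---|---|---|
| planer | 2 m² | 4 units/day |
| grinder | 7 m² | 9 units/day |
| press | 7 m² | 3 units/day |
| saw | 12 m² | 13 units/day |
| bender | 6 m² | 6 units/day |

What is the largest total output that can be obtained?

This is a 0-1 knapsack instance.
Take planer, grinder, and saw: floor space 2 + 7 + 12 = 21 ≤ 23, output 4 + 9 + 13 = 26.
No other feasible combination does better.

26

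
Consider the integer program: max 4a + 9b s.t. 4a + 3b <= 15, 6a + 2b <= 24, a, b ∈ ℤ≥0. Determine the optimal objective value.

(a,b)=(0,5) is feasible, giving 45.
(a,b)=(0,4) is feasible, giving 36.
No feasible integer point exceeds 45.

45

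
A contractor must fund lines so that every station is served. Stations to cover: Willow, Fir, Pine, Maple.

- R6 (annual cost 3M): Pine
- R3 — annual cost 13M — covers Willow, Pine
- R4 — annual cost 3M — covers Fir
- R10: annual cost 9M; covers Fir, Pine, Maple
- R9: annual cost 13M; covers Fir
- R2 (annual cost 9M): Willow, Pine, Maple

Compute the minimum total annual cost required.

12

The greedy cost-per-new-station heuristic would pick R6, R4, and R2 for 15, but a cheaper cover exists.
Choose R4 and R2: together they cover Willow, Fir, Pine, Maple — every station.
Total annual cost: 3 + 9 = 12.
No cover costs less than 12.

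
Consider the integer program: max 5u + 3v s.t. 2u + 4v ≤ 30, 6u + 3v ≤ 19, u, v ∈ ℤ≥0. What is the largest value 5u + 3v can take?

18

Relaxing integrality, the LP optimum is 19.00 at (u,v) = (0, 6.33), which is not an integer point.
(u,v)=(0,6): 2·0+4·6=24≤30, 6·0+3·6=18≤19, objective 18.
(u,v)=(0,5): 2·0+4·5=20≤30, 6·0+3·5=15≤19, objective 15.
The best lattice point is (0,6), giving 18.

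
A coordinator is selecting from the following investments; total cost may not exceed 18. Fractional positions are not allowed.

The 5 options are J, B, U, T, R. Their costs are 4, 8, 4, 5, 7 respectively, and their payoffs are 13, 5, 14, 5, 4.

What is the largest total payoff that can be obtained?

32

J + B + U: cost 4 + 8 + 4 = 16 ≤ 18, payoff 13 + 5 + 14 = 32.
J + U + T: cost 4 + 4 + 5 = 13 ≤ 18, payoff 13 + 14 + 5 = 32.
J + U + R: cost 4 + 4 + 7 = 15 ≤ 18, payoff 13 + 14 + 4 = 31.
The maximum payoff is 32; one optimal choice is J, U, and T.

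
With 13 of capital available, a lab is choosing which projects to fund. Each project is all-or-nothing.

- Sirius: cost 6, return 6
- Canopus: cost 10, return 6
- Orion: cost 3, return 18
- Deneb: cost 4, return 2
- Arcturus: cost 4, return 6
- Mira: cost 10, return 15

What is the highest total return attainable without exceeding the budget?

33

Sirius + Orion + Arcturus: cost 6 + 3 + 4 = 13 ≤ 13, return 6 + 18 + 6 = 30.
Orion + Mira: cost 3 + 10 = 13 ≤ 13, return 18 + 15 = 33.
Best is Orion and Mira with total return 33.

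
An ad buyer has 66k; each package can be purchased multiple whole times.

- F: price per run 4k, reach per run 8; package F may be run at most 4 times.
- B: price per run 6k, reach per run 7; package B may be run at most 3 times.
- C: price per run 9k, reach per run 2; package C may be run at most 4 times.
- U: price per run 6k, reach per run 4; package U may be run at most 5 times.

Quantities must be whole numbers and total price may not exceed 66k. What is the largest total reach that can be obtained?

73

This is a bounded integer knapsack.
4×F, 3×B, and 4×U: price 58 ≤ 66, reach 4·8 + 3·7 + 4·4 = 69.
4×F, 3×B, and 5×U: price 64 ≤ 66, reach 4·8 + 3·7 + 5·4 = 73.
Best is 73.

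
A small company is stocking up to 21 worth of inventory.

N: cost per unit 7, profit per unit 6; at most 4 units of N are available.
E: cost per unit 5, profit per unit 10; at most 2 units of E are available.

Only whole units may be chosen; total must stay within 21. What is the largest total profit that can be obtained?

26

This is a bounded integer knapsack.
2×N and 1×E: cost 19 ≤ 21, profit 2·6 + 1·10 = 22.
1×N and 2×E: cost 17 ≤ 21, profit 1·6 + 2·10 = 26.
Best is 26.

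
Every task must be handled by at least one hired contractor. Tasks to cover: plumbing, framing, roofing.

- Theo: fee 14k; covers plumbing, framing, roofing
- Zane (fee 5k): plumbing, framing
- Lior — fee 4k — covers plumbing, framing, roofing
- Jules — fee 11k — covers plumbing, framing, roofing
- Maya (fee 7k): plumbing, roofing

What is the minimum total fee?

This is a weighted set-cover instance.
Lior alone covers plumbing, framing, roofing — every task.
Total fee: 4.

4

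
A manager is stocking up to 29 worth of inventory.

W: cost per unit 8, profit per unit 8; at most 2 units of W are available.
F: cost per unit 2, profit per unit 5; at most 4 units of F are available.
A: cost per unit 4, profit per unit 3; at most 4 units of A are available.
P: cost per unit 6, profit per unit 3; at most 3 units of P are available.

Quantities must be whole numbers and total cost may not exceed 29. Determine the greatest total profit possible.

2×W, 4×F, and 1×A: cost 28 ≤ 29, profit 2·8 + 4·5 + 1·3 = 39.
1×W, 4×F, and 3×A: cost 28 ≤ 29, profit 1·8 + 4·5 + 3·3 = 37.
Best is 39.

39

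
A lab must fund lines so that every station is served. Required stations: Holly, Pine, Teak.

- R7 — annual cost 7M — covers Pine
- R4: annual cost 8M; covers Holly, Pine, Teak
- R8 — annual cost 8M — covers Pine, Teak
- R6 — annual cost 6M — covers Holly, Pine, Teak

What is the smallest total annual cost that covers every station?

6

R6 alone covers Holly, Pine, Teak — every station.
Total annual cost: 6.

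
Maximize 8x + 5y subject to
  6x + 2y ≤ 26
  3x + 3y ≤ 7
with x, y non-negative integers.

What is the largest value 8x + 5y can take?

16

(x,y)=(2,0): 6·2+2·0=12≤26, 3·2+3·0=6≤7, objective 16.
(x,y)=(1,1): 6·1+2·1=8≤26, 3·1+3·1=6≤7, objective 13.
(x,y)=(1,0): 6·1+2·0=6≤26, 3·1+3·0=3≤7, objective 8.
No feasible integer point exceeds 16.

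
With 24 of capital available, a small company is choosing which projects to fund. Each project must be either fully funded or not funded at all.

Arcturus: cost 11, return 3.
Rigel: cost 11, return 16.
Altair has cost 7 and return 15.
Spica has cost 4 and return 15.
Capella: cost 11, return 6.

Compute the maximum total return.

46

Allowing fractional choices, the relaxed optimum would be about 47.1, but projects are indivisible.
Arcturus + Altair + Spica: cost 11 + 7 + 4 = 22 ≤ 24, return 3 + 15 + 15 = 33.
Rigel + Altair + Spica: cost 11 + 7 + 4 = 22 ≤ 24, return 16 + 15 + 15 = 46.
Altair + Spica + Capella: cost 7 + 4 + 11 = 22 ≤ 24, return 15 + 15 + 6 = 36.
Best is Rigel, Altair, and Spica with total return 46.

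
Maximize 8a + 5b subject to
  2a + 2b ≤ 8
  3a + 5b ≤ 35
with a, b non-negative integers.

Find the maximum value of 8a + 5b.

(a,b)=(4,0) is feasible, giving 32.
(a,b)=(3,1) is feasible, giving 29.
(a,b)=(3,0) is feasible, giving 24.
No feasible integer point exceeds 32.

32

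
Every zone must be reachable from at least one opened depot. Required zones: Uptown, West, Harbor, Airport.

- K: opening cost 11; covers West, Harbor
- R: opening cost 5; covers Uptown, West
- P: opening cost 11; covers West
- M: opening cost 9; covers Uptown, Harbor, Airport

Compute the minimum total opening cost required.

This is an integer covering problem.
Choose R and M: together they cover Uptown, West, Harbor, Airport — every zone.
Total opening cost: 5 + 9 = 14.

14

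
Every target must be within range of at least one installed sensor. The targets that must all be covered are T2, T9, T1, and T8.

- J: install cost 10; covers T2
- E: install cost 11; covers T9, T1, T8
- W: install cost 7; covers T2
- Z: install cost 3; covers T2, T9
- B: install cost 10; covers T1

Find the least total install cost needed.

This is a weighted set-cover instance.
Choose E and Z: together they cover T2, T9, T1, T8 — every target.
Total install cost: 11 + 3 = 14.
No cover costs less than 14.

14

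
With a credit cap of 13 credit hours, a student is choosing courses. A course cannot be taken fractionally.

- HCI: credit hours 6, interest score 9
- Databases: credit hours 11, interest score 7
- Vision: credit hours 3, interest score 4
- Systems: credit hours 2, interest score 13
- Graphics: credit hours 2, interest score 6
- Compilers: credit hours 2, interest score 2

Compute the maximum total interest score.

32

Take HCI, Vision, Systems, and Graphics: credit hours 6 + 3 + 2 + 2 = 13 ≤ 13, interest score 9 + 4 + 13 + 6 = 32.
No other feasible combination does better.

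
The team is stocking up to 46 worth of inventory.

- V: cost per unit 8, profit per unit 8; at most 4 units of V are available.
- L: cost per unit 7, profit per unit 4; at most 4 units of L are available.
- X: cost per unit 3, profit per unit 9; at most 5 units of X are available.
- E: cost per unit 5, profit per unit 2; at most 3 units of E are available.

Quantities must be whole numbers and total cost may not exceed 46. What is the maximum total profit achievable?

73

X has the best ratio (9/3); taking only X gives at most 5×9 = 45 (stopped by the supply cap of 5).
Mixing does better — 3×V, 1×L, and 5×X: cost 46 ≤ 46, profit 3·8 + 1·4 + 5·9 = 73.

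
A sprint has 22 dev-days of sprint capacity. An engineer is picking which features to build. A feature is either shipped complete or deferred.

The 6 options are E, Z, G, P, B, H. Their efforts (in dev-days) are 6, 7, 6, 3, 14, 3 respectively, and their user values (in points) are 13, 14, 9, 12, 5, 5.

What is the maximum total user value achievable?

48

E + Z + G + H: effort 6 + 7 + 6 + 3 = 22 ≤ 22, user value 13 + 14 + 9 + 5 = 41.
E + Z + P + H: effort 6 + 7 + 3 + 3 = 19 ≤ 22, user value 13 + 14 + 12 + 5 = 44.
E + Z + G + P: effort 6 + 7 + 6 + 3 = 22 ≤ 22, user value 13 + 14 + 9 + 12 = 48.
Best is E, Z, G, and P with total user value 48.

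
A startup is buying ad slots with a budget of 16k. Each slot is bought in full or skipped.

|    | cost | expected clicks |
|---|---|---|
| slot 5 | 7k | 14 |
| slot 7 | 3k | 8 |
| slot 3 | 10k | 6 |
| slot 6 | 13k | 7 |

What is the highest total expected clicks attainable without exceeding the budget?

22

Treat it as a binary knapsack problem.
Take slot 5 and slot 7: cost 7 + 3 = 10 ≤ 16, expected clicks 14 + 8 = 22.
No other feasible combination does better.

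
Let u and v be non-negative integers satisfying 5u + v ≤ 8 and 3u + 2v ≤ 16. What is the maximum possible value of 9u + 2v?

(u,v)=(0,8) is feasible, giving 16.
(u,v)=(0,7) is feasible, giving 14.
The best lattice point is (0,8), giving 16.

16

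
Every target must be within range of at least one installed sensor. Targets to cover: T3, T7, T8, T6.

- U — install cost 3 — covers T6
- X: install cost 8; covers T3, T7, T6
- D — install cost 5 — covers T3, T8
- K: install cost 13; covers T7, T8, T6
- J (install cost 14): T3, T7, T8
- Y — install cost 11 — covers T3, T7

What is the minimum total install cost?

13

The greedy cost-per-new-target heuristic would pick D, U, and X for 16, but a cheaper cover exists.
Choose X and D: together they cover T3, T7, T8, T6 — every target.
Total install cost: 8 + 5 = 13.
No cover costs less than 13.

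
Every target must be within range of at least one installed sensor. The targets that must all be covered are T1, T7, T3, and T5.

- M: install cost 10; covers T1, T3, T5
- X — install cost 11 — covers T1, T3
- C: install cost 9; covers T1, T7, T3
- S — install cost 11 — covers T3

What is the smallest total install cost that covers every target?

Choose M and C: together they cover T1, T7, T3, T5 — every target.
Total install cost: 10 + 9 = 19.
No cover costs less than 19.

19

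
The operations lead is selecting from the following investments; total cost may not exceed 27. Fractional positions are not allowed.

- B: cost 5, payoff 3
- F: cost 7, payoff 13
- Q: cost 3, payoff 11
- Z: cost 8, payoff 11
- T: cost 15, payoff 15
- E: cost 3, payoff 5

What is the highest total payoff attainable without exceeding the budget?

Treat it as a binary knapsack problem.
Allowing fractional choices, the relaxed optimum would be about 46.0, but investments are indivisible.
F + Q + Z + E: cost 7 + 3 + 8 + 3 = 21 ≤ 27, payoff 13 + 11 + 11 + 5 = 40.
B + F + Q + Z + E: cost 5 + 7 + 3 + 8 + 3 = 26 ≤ 27, payoff 3 + 13 + 11 + 11 + 5 = 43.
Best is B, F, Q, Z, and E with total payoff 43.

43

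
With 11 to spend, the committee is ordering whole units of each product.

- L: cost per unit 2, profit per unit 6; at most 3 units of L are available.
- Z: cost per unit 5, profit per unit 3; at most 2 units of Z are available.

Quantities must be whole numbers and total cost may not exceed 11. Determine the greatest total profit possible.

L has the best ratio (6/2); taking only L gives at most 3×6 = 18 (stopped by the supply cap of 3).
Mixing does better — 3×L and 1×Z: cost 11 ≤ 11, profit 3·6 + 1·3 = 21.

21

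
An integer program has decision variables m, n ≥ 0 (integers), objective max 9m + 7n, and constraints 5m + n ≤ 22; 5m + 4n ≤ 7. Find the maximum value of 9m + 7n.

9

(m,n)=(1,0) is feasible, giving 9.
(m,n)=(0,1) is feasible, giving 7.
(m,n)=(0,0) is feasible, giving 0.
Maximum is 9 at (m,n)=(1,0).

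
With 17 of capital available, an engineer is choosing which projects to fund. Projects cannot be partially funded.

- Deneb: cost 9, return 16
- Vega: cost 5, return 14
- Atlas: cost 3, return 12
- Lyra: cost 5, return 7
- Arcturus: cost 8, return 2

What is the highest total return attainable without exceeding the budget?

Deneb + Vega + Atlas: cost 9 + 5 + 3 = 17 ≤ 17, return 16 + 14 + 12 = 42.
Deneb + Atlas + Lyra: cost 9 + 3 + 5 = 17 ≤ 17, return 16 + 12 + 7 = 35.
Vega + Atlas + Lyra: cost 5 + 3 + 5 = 13 ≤ 17, return 14 + 12 + 7 = 33.
Best is Deneb, Vega, and Atlas with total return 42.

42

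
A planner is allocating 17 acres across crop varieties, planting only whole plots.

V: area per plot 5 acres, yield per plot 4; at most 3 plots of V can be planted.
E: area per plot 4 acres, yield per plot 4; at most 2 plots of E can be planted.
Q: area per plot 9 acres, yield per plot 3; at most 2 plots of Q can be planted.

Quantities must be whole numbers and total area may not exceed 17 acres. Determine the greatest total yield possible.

E has the best ratio (4/4); taking only E gives at most 2×4 = 8 (stopped by the supply cap of 2).
Mixing does better — 1×V and 2×E: area 13 ≤ 17, yield 1·4 + 2·4 = 12.

12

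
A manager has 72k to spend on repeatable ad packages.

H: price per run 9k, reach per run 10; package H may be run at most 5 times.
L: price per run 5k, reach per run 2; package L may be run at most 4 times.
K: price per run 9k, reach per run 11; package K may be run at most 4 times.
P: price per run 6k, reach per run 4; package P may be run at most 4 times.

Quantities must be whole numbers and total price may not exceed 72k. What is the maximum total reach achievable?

Take 4×H and 4×K: price 72 ≤ 72, reach 4·10 + 4·11 = 84.
K has the best ratio (11/9) and is taken to its limit of 4; remaining capacity is filled optimally with the others.

84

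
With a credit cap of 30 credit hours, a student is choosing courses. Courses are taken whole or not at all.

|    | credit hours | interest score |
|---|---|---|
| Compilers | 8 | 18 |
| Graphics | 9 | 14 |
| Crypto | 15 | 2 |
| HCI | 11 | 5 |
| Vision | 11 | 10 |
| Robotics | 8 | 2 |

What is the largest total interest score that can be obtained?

42

Compilers + Graphics + Robotics: credit hours 8 + 9 + 8 = 25 ≤ 30, interest score 18 + 14 + 2 = 34.
Compilers + Graphics + Vision: credit hours 8 + 9 + 11 = 28 ≤ 30, interest score 18 + 14 + 10 = 42.
Compilers + Graphics + HCI: credit hours 8 + 9 + 11 = 28 ≤ 30, interest score 18 + 14 + 5 = 37.
Best is Compilers, Graphics, and Vision with total interest score 42.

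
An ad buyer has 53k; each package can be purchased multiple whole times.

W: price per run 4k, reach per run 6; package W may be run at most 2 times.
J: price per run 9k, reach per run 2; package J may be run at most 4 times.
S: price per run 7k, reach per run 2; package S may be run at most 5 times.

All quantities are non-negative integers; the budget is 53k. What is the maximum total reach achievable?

W has the best ratio (6/4); taking only W gives at most 2×6 = 12 (stopped by the supply cap of 2).
Mixing does better — 2×W, 1×J, and 5×S: price 52 ≤ 53, reach 2·6 + 1·2 + 5·2 = 24.

24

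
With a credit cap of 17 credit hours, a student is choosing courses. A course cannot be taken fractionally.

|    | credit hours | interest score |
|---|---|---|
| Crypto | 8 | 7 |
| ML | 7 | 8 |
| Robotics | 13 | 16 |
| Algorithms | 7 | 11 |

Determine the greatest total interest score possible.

Allowing fractional choices, the relaxed optimum would be about 23.3, but courses are indivisible.
Crypto + Algorithms: credit hours 8 + 7 = 15 ≤ 17, interest score 7 + 11 = 18.
ML + Algorithms: credit hours 7 + 7 = 14 ≤ 17, interest score 8 + 11 = 19.
Best is ML and Algorithms with total interest score 19.

19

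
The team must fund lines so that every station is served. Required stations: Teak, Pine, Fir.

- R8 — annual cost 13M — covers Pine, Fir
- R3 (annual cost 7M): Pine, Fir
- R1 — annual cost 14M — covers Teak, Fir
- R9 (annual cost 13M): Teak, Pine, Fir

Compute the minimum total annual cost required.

13

The greedy cost-per-new-station heuristic would pick R3 and R9 for 20, but a cheaper cover exists.
R9 alone covers Teak, Pine, Fir — every station.
Total annual cost: 13.
No cover costs less than 13.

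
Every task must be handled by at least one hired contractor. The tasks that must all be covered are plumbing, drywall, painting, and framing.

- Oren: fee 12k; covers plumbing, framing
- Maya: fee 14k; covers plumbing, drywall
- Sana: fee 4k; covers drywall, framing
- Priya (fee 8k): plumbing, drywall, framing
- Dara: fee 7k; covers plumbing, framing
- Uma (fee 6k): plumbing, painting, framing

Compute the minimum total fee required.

Choose Sana and Uma: together they cover plumbing, drywall, painting, framing — every task.
Total fee: 4 + 6 = 10.

10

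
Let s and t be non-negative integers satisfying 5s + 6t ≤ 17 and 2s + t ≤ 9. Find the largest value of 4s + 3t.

12

The continuous relaxation peaks at (3.4, 0) with value 13.60; rounding to a feasible lattice point costs some objective.
(s,t)=(3,0): 5·3+6·0=15≤17, 2·3+1·0=6≤9, objective 12.
(s,t)=(2,1): 5·2+6·1=16≤17, 2·2+1·1=5≤9, objective 11.
(s,t)=(2,0): 5·2+6·0=10≤17, 2·2+1·0=4≤9, objective 8.
No feasible integer point exceeds 12.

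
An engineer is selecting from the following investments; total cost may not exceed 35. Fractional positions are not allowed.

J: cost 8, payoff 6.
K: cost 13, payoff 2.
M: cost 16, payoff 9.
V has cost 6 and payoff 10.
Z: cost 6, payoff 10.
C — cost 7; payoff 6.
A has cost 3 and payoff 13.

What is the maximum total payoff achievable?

45

Take J, V, Z, C, and A: cost 8 + 6 + 6 + 7 + 3 = 30 ≤ 35, payoff 6 + 10 + 10 + 6 + 13 = 45.
No other feasible combination does better.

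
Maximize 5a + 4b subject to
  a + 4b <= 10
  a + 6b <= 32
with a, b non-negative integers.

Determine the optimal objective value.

(a,b)=(10,0): 1·10+4·0=10≤10, 1·10+6·0=10≤32, objective 50.
(a,b)=(9,0): 1·9+4·0=9≤10, 1·9+6·0=9≤32, objective 45.
No feasible integer point exceeds 50.

50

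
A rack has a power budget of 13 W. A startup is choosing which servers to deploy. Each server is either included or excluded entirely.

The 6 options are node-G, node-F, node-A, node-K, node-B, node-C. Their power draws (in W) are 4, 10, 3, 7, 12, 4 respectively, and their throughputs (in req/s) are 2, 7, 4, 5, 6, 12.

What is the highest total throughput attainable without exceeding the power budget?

Allowing fractional choices, the relaxed optimum would be about 20.3, but servers are indivisible.
node-G + node-A + node-C: power draw 4 + 3 + 4 = 11 ≤ 13, throughput 2 + 4 + 12 = 18.
node-K + node-C: power draw 7 + 4 = 11 ≤ 13, throughput 5 + 12 = 17.
node-A + node-C: power draw 3 + 4 = 7 ≤ 13, throughput 4 + 12 = 16.
Best is node-G, node-A, and node-C with total throughput 18.

18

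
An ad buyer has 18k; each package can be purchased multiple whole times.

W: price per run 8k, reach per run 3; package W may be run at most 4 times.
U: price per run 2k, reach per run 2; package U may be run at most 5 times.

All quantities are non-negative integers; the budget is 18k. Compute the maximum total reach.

1×W and 5×U: price 18 ≤ 18, reach 1·3 + 5·2 = 13.
1×W and 4×U: price 16 ≤ 18, reach 1·3 + 4·2 = 11.
Best is 13.

13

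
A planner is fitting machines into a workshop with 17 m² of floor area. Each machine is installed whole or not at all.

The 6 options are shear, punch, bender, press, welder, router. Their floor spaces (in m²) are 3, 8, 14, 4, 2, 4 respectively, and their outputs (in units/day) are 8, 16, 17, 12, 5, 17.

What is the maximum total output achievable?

46

Take shear, punch, welder, and router: floor space 3 + 8 + 2 + 4 = 17 ≤ 17, output 8 + 16 + 5 + 17 = 46.
No other feasible combination does better.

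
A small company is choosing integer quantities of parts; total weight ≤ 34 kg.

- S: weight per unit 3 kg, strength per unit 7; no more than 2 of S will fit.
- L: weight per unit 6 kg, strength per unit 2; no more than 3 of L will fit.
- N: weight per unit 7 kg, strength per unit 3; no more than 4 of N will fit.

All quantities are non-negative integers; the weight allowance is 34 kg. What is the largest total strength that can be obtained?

This is a bounded integer knapsack.
Take 2×S and 4×N: weight 34 ≤ 34, strength 2·7 + 4·3 = 26.
S has the best ratio (7/3) and is taken to its limit of 2; remaining capacity is filled optimally with the others.

26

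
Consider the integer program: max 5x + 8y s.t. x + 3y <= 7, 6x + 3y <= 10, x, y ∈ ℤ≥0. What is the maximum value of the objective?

16

The continuous relaxation peaks at (0.6, 2.13) with value 20.07; rounding to a feasible lattice point costs some objective.
(x,y)=(0,2): 1·0+3·2=6≤7, 6·0+3·2=6≤10, objective 16.
(x,y)=(1,1): 1·1+3·1=4≤7, 6·1+3·1=9≤10, objective 13.
(x,y)=(0,1): 1·0+3·1=3≤7, 6·0+3·1=3≤10, objective 8.
No feasible integer point exceeds 16.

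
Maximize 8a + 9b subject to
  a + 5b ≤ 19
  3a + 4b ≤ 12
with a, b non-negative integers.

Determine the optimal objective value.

32

(a,b)=(4,0): 1·4+5·0=4≤19, 3·4+4·0=12≤12, objective 32.
(a,b)=(3,0): 1·3+5·0=3≤19, 3·3+4·0=9≤12, objective 24.
The best lattice point is (4,0), giving 32.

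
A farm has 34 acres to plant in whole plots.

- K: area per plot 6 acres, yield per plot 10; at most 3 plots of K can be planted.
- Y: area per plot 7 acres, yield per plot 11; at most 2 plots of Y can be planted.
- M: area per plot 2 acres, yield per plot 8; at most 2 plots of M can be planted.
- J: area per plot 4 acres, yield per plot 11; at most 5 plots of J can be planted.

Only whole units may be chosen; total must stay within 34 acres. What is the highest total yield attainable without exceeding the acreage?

83

2×K, 1×M, and 5×J: area 34 ≤ 34, yield 2·10 + 1·8 + 5·11 = 83.
1×Y, 2×M, and 5×J: area 31 ≤ 34, yield 1·11 + 2·8 + 5·11 = 82.
Best is 83.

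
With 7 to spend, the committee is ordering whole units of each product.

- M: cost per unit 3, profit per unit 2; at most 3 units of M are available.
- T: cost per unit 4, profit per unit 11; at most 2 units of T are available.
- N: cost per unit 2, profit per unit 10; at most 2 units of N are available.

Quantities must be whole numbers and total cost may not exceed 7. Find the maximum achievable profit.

1×T and 1×N: cost 6 ≤ 7, profit 1·11 + 1·10 = 21.
1×M and 2×N: cost 7 ≤ 7, profit 1·2 + 2·10 = 22.
Best is 22.

22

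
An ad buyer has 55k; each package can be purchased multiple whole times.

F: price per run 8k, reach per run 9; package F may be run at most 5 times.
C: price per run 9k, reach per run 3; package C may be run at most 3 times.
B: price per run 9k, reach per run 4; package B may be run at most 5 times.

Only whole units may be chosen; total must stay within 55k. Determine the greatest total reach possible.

5×F and 1×C: price 49 ≤ 55, reach 5·9 + 1·3 = 48.
5×F and 1×B: price 49 ≤ 55, reach 5·9 + 1·4 = 49.
Best is 49.

49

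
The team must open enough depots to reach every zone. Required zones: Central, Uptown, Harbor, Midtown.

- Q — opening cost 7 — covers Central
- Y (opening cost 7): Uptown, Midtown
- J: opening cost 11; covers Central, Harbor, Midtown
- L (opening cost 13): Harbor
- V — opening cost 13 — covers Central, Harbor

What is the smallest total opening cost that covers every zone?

This is a weighted set-cover instance.
Choose Y and J: together they cover Central, Uptown, Harbor, Midtown — every zone.
Total opening cost: 7 + 11 = 18.
No cover costs less than 18.

18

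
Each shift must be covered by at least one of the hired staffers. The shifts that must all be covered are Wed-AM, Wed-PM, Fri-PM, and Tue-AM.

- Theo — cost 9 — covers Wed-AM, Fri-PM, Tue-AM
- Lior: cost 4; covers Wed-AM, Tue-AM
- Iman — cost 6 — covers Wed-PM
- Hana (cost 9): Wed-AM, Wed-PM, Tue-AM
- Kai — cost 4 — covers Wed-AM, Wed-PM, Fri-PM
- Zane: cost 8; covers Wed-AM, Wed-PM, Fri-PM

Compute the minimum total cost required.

8

This is an integer covering problem.
Choose Lior and Kai: together they cover Wed-AM, Wed-PM, Fri-PM, Tue-AM — every shift.
Total cost: 4 + 4 = 8.
No cover costs less than 8.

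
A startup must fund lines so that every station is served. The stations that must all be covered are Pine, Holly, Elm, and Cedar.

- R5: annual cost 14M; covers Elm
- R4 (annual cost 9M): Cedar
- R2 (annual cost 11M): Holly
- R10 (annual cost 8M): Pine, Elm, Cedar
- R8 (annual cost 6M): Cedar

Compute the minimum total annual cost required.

Choose R2 and R10: together they cover Pine, Holly, Elm, Cedar — every station.
Total annual cost: 11 + 8 = 19.
No cover costs less than 19.

19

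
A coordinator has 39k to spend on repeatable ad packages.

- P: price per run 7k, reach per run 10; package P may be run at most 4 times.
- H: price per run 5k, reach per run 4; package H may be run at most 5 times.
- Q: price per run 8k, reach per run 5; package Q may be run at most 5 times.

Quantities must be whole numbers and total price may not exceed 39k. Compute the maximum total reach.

48

This is a bounded integer knapsack.
4×P and 1×Q: price 36 ≤ 39, reach 4·10 + 1·5 = 45.
4×P and 2×H: price 38 ≤ 39, reach 4·10 + 2·4 = 48.
Best is 48.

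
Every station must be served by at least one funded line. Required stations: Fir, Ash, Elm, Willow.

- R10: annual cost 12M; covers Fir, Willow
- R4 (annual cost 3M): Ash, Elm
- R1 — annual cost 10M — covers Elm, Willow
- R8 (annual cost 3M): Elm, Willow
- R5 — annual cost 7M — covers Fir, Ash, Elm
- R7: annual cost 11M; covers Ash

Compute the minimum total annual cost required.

The greedy cost-per-new-station heuristic would pick R4, R8, and R5 for 13, but a cheaper cover exists.
Choose R8 and R5: together they cover Fir, Ash, Elm, Willow — every station.
Total annual cost: 3 + 7 = 10.
No cover costs less than 10.

10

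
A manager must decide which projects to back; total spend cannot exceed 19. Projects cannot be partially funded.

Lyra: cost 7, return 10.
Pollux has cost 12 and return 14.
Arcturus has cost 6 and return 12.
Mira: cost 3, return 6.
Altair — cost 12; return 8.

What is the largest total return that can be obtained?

Take Lyra, Arcturus, and Mira: cost 7 + 6 + 3 = 16 ≤ 19, return 10 + 12 + 6 = 28.
No other feasible combination does better.

28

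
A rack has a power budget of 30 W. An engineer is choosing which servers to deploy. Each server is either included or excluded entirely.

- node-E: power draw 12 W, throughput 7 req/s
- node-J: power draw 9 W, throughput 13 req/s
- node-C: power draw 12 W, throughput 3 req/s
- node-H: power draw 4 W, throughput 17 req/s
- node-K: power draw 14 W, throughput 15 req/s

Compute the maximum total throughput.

45

Allowing fractional choices, the relaxed optimum would be about 46.8, but servers are indivisible.
node-E + node-H + node-K: power draw 12 + 4 + 14 = 30 ≤ 30, throughput 7 + 17 + 15 = 39.
node-J + node-H + node-K: power draw 9 + 4 + 14 = 27 ≤ 30, throughput 13 + 17 + 15 = 45.
node-E + node-J + node-H: power draw 12 + 9 + 4 = 25 ≤ 30, throughput 7 + 13 + 17 = 37.
Best is node-J, node-H, and node-K with total throughput 45.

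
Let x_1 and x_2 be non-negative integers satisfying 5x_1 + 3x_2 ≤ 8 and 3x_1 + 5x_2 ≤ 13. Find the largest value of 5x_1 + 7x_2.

14

(x_1,x_2)=(0,2): 5·0+3·2=6≤8, 3·0+5·2=10≤13, objective 14.
(x_1,x_2)=(1,1): 5·1+3·1=8≤8, 3·1+5·1=8≤13, objective 12.
(x_1,x_2)=(0,1): 5·0+3·1=3≤8, 3·0+5·1=5≤13, objective 7.
The best lattice point is (0,2), giving 14.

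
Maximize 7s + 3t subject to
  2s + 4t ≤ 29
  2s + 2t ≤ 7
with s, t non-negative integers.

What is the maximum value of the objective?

21

Relaxing integrality, the LP optimum is 24.50 at (s,t) = (3.5, 0), which is not an integer point.
(s,t)=(3,0): 2·3+4·0=6≤29, 2·3+2·0=6≤7, objective 21.
(s,t)=(2,1): 2·2+4·1=8≤29, 2·2+2·1=6≤7, objective 17.
(s,t)=(2,0): 2·2+4·0=4≤29, 2·2+2·0=4≤7, objective 14.
No feasible integer point exceeds 21.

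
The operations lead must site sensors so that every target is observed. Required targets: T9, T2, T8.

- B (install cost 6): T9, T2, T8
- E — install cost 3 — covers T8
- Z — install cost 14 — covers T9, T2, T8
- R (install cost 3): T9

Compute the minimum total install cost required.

6

B alone covers T9, T2, T8 — every target.
Total install cost: 6.
No cover costs less than 6.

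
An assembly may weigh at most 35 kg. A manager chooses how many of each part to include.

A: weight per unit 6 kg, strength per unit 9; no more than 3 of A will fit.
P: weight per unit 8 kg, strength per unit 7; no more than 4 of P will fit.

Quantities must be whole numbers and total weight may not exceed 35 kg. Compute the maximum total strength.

3×A and 1×P: weight 26 ≤ 35, strength 3·9 + 1·7 = 34.
3×A and 2×P: weight 34 ≤ 35, strength 3·9 + 2·7 = 41.
Best is 41.

41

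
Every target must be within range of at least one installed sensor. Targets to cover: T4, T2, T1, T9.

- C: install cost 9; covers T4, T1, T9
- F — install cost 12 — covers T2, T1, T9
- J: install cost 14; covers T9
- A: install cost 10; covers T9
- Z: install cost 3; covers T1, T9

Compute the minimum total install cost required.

21

This is a weighted set-cover instance.
The greedy cost-per-new-target heuristic would pick Z, C, and F for 24, but a cheaper cover exists.
Choose C and F: together they cover T4, T2, T1, T9 — every target.
Total install cost: 9 + 12 = 21.
No cover costs less than 21.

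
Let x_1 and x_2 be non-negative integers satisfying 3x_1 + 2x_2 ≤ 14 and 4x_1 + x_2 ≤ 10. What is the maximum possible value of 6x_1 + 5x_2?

35

(x_1,x_2)=(0,7) is feasible, giving 35.
(x_1,x_2)=(0,6) is feasible, giving 30.
The best lattice point is (0,7), giving 35.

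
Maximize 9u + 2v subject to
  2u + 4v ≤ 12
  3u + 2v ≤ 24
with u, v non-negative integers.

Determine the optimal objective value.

54

(u,v)=(6,0): 2·6+4·0=12≤12, 3·6+2·0=18≤24, objective 54.
(u,v)=(5,0): 2·5+4·0=10≤12, 3·5+2·0=15≤24, objective 45.
The best lattice point is (6,0), giving 54.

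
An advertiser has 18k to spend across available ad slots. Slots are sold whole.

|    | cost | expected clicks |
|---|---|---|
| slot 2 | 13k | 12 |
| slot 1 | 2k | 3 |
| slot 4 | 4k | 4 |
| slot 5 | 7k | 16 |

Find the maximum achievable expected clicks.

23

slot 1 + slot 4 + slot 5: cost 2 + 4 + 7 = 13 ≤ 18, expected clicks 3 + 4 + 16 = 23.
slot 4 + slot 5: cost 4 + 7 = 11 ≤ 18, expected clicks 4 + 16 = 20.
slot 1 + slot 5: cost 2 + 7 = 9 ≤ 18, expected clicks 3 + 16 = 19.
Best is slot 1, slot 4, and slot 5 with total expected clicks 23.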